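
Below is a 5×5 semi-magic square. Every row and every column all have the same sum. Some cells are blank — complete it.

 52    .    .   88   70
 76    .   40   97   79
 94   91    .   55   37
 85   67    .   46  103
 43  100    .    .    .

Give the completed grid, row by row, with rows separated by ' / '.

Column 1 is already complete: 52 + 76 + 94 + 85 + 43 = 350, so that is the magic constant.
Row 2: 76 + 40 + 97 + 79 + ? = 350, so (2,2) = 58.
Row 3: 94 + 91 + 55 + 37 + ? = 350, so (3,3) = 73.
The remaining cell in row 4 is (4,3) = 350 − 301 = 49.
Column 2 needs 350; the known cells sum to 316, so (1,2) = 34.
Column 4 needs 350; the known cells sum to 286, so (5,4) = 64.
Column 5 must total 350; the given cells sum to 289, so (5,5) = 61.
Row 1 needs 350; the known cells sum to 244, so (1,3) = 106.
Row 5 needs 350; the known cells sum to 268, so (5,3) = 82.

52 34 106 88 70 / 76 58 40 97 79 / 94 91 73 55 37 / 85 67 49 46 103 / 43 100 82 64 61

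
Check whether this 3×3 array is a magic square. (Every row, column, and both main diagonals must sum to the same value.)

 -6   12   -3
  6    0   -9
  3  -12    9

No — column 1 sums to 3 but row 3 sums to 0.

Row 1: -6 + 12 + (-3) = 3.
Row 2: 6 + 0 + (-9) = -3.
Row 3: 3 + (-12) + 9 = 0.
Column 1: -6 + 6 + 3 = 3.
Column 2: 12 + 0 + (-12) = 0.
Column 3: -3 + (-9) + 9 = -3.
Main diagonal: -6 + 0 + 9 = 3.
Anti-diagonal: -3 + 0 + 3 = 0.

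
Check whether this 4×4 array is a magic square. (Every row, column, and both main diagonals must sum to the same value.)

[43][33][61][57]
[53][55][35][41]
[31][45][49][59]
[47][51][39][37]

Row 1: 43 + 33 + 61 + 57 = 194.
Row 2: 53 + 55 + 35 + 41 = 184.
Row 3: 31 + 45 + 49 + 59 = 184.
Row 4: 47 + 51 + 39 + 37 = 174.
Column 1: 43 + 53 + 31 + 47 = 174.
Column 2: 33 + 55 + 45 + 51 = 184.
Column 3: 61 + 35 + 49 + 39 = 184.
Column 4: 57 + 41 + 59 + 37 = 194.
Main diagonal: 43 + 55 + 49 + 37 = 184.
Anti-diagonal: 57 + 35 + 45 + 47 = 184.

No — column 2 sums to 184 but column 4 sums to 194.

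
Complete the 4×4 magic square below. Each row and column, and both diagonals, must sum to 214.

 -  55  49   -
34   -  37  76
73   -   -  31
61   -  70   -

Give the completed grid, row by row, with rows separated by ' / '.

46 55 49 64 / 34 67 37 76 / 73 52 58 31 / 61 40 70 43

Using row 2: 34 + 37 + 76 + ? → (2,2) = 214 − 147 = 67.
Column 1 needs 214; the known cells sum to 168, so (1,1) = 46.
The remaining cell in column 3 is (3,3) = 214 − 156 = 58.
The remaining cell in main diagonal is (4,4) = 214 − 171 = 43.
Row 1: 46 + 55 + 49 + ? = 214, so (1,4) = 64.
Row 3 needs 214; the known cells sum to 162, so (3,2) = 52.
Row 4 needs 214; the known cells sum to 174, so (4,2) = 40.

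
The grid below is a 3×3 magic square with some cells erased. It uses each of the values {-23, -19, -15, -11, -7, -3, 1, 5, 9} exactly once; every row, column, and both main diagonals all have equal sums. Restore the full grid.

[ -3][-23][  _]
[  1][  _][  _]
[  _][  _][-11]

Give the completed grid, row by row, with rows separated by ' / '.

The 9 entries sum to -63, so each line sums to -63/3 = -21.
The remaining cell in row 1 is (1,3) = -21 − (-26) = 5.
Column 1 must total -21; the given cells sum to -2, so (3,1) = -19.
Column 3: 5 + (-11) + ? = -21, so (2,3) = -15.
Using main diagonal: -3 + (-11) + ? → (2,2) = -21 − (-14) = -7.
Row 3 must total -21; the given cells sum to -30, so (3,2) = 9.

-3 -23 5 / 1 -7 -15 / -19 9 -11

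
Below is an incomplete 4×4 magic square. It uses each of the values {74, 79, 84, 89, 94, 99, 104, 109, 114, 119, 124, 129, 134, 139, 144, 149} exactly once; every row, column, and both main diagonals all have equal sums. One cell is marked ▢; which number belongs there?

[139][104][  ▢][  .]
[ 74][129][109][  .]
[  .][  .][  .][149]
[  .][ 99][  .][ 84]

124

The 16 entries sum to 1784, so each line sums to 1784/4 = 446.
Row 2 needs 446; the known cells sum to 312, so (2,4) = 134.
Column 2: 104 + 129 + 99 + ? = 446, so (3,2) = 114.
The remaining cell in column 4 is (1,4) = 446 − 367 = 79.
From main diagonal, 446 − (139 + 129 + 84) gives (3,3) = 94.
Anti-diagonal needs 446; the known cells sum to 302, so (4,1) = 144.
Row 1 must total 446; the given cells sum to 322, so (1,3) = 124.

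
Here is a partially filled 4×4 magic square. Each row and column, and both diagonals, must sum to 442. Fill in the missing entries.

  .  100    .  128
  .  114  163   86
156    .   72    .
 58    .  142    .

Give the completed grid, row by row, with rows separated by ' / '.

149 100 65 128 / 79 114 163 86 / 156 93 72 121 / 58 135 142 107

From row 2, 442 − (114 + 163 + 86) gives (2,1) = 79.
From column 1, 442 − (79 + 156 + 58) gives (1,1) = 149.
Column 3 must total 442; the given cells sum to 377, so (1,3) = 65.
From main diagonal, 442 − (149 + 114 + 72) gives (4,4) = 107.
From anti-diagonal, 442 − (128 + 163 + 58) gives (3,2) = 93.
From row 3, 442 − (156 + 93 + 72) gives (3,4) = 121.
The remaining cell in row 4 is (4,2) = 442 − 307 = 135.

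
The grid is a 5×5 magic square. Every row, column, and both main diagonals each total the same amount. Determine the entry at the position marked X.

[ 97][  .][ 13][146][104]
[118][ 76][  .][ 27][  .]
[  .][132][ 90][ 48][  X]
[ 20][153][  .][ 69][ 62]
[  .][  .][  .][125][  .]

6

Column 4 is complete and sums to 415; that is the magic constant.
From row 1, 415 − (97 + 13 + 146 + 104) gives (1,2) = 55.
Row 4 must total 415; the given cells sum to 304, so (4,3) = 111.
Column 2 needs 415; the known cells sum to 416, so (5,2) = -1.
The remaining cell in main diagonal is (5,5) = 415 − 332 = 83.
The remaining cell in anti-diagonal is (5,1) = 415 − 374 = 41.
Row 5 needs 415; the known cells sum to 248, so (5,3) = 167.
Using column 1: 97 + 118 + 20 + 41 + ? → (3,1) = 415 − 276 = 139.
Column 3 must total 415; the given cells sum to 381, so (2,3) = 34.
Row 2: 118 + 76 + 34 + 27 + ? = 415, so (2,5) = 160.
Row 3: 139 + 132 + 90 + 48 + ? = 415, so (3,5) = 6.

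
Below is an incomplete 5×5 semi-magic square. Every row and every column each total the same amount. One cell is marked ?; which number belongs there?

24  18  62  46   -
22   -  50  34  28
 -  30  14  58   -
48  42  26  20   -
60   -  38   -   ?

Column 3 is complete and sums to 190; that is the magic constant.
Row 1: 24 + 18 + 62 + 46 + ? = 190, so (1,5) = 40.
From row 2, 190 − (22 + 50 + 34 + 28) gives (2,2) = 56.
Row 4 must total 190; the given cells sum to 136, so (4,5) = 54.
The remaining cell in column 1 is (3,1) = 190 − 154 = 36.
From column 2, 190 − (18 + 56 + 30 + 42) gives (5,2) = 44.
Column 4 needs 190; the known cells sum to 158, so (5,4) = 32.
The remaining cell in row 3 is (3,5) = 190 − 138 = 52.
Using row 5: 60 + 44 + 38 + 32 + ? → (5,5) = 190 − 174 = 16.

16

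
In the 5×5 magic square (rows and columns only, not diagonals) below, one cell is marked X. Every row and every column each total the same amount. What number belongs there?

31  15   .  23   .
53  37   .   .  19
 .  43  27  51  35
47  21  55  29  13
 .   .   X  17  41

33

Row 4 is complete and sums to 165; that is the magic constant.
Row 3 needs 165; the known cells sum to 156, so (3,1) = 9.
Column 1: 31 + 53 + 9 + 47 + ? = 165, so (5,1) = 25.
From column 2, 165 − (15 + 37 + 43 + 21) gives (5,2) = 49.
The remaining cell in column 4 is (2,4) = 165 − 120 = 45.
From column 5, 165 − (19 + 35 + 13 + 41) gives (1,5) = 57.
Row 1: 31 + 15 + 23 + 57 + ? = 165, so (1,3) = 39.
Row 2 must total 165; the given cells sum to 154, so (2,3) = 11.
Using row 5: 25 + 49 + 17 + 41 + ? → (5,3) = 165 − 132 = 33.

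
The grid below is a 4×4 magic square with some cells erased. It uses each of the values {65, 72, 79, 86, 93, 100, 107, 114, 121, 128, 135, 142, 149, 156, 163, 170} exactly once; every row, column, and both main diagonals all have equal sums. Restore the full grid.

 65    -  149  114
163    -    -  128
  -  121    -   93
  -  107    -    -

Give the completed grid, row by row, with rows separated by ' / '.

65 142 149 114 / 163 100 79 128 / 86 121 170 93 / 156 107 72 135

The 16 entries sum to 1880, so each line sums to 1880/4 = 470.
Row 1 must total 470; the given cells sum to 328, so (1,2) = 142.
From column 2, 470 − (142 + 121 + 107) gives (2,2) = 100.
Column 4 needs 470; the known cells sum to 335, so (4,4) = 135.
The remaining cell in main diagonal is (3,3) = 470 − 300 = 170.
Row 2 needs 470; the known cells sum to 391, so (2,3) = 79.
Using row 3: 121 + 170 + 93 + ? → (3,1) = 470 − 384 = 86.
Column 1 must total 470; the given cells sum to 314, so (4,1) = 156.
Using column 3: 149 + 79 + 170 + ? → (4,3) = 470 − 398 = 72.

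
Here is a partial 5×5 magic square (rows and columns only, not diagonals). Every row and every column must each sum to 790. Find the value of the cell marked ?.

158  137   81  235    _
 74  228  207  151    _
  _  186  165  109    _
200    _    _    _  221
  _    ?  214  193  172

Using row 1: 158 + 137 + 81 + 235 + ? → (1,5) = 790 − 611 = 179.
The remaining cell in row 2 is (2,5) = 790 − 660 = 130.
Column 3 needs 790; the known cells sum to 667, so (4,3) = 123.
Column 4 must total 790; the given cells sum to 688, so (4,4) = 102.
Column 5 must total 790; the given cells sum to 702, so (3,5) = 88.
The remaining cell in row 3 is (3,1) = 790 − 548 = 242.
From row 4, 790 − (200 + 123 + 102 + 221) gives (4,2) = 144.
From column 1, 790 − (158 + 74 + 242 + 200) gives (5,1) = 116.
Column 2 must total 790; the given cells sum to 695, so (5,2) = 95.

95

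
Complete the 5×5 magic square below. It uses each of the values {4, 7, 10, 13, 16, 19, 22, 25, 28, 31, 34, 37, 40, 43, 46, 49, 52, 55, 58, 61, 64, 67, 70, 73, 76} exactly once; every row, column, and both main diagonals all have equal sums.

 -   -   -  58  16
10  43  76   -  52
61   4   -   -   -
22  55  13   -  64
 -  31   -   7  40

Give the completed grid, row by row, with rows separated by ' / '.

34 67 25 58 16 / 10 43 76 19 52 / 61 4 37 70 28 / 22 55 13 46 64 / 73 31 49 7 40

The 25 entries sum to 1000, so each line sums to 1000/5 = 200.
Row 2: 10 + 43 + 76 + 52 + ? = 200, so (2,4) = 19.
Row 4 needs 200; the known cells sum to 154, so (4,4) = 46.
From column 2, 200 − (43 + 4 + 55 + 31) gives (1,2) = 67.
Column 4 must total 200; the given cells sum to 130, so (3,4) = 70.
The remaining cell in column 5 is (3,5) = 200 − 172 = 28.
The remaining cell in row 3 is (3,3) = 200 − 163 = 37.
Main diagonal needs 200; the known cells sum to 166, so (1,1) = 34.
The remaining cell in anti-diagonal is (5,1) = 200 − 127 = 73.
From row 1, 200 − (34 + 67 + 58 + 16) gives (1,3) = 25.
Row 5 needs 200; the known cells sum to 151, so (5,3) = 49.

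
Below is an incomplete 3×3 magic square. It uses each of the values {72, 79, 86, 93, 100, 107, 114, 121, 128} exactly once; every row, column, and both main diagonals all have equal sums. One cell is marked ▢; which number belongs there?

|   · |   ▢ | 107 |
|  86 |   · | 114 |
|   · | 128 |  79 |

The 9 entries sum to 900, so each line sums to 900/3 = 300.
Using row 2: 86 + 114 + ? → (2,2) = 300 − 200 = 100.
Row 3 must total 300; the given cells sum to 207, so (3,1) = 93.
Column 1 needs 300; the known cells sum to 179, so (1,1) = 121.
The remaining cell in column 2 is (1,2) = 300 − 228 = 72.

72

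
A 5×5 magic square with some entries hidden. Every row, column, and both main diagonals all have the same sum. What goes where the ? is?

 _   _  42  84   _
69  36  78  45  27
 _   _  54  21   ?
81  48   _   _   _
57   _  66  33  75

63

Row 2 is complete and sums to 255; that is the magic constant.
The remaining cell in row 5 is (5,2) = 255 − 231 = 24.
The remaining cell in column 3 is (4,3) = 255 − 240 = 15.
From column 4, 255 − (84 + 45 + 21 + 33) gives (4,4) = 72.
Using main diagonal: 36 + 54 + 72 + 75 + ? → (1,1) = 255 − 237 = 18.
From anti-diagonal, 255 − (45 + 54 + 48 + 57) gives (1,5) = 51.
Row 1 must total 255; the given cells sum to 195, so (1,2) = 60.
Using row 4: 81 + 48 + 15 + 72 + ? → (4,5) = 255 − 216 = 39.
Column 1 needs 255; the known cells sum to 225, so (3,1) = 30.
Column 2: 60 + 36 + 48 + 24 + ? = 255, so (3,2) = 87.
Column 5 needs 255; the known cells sum to 192, so (3,5) = 63.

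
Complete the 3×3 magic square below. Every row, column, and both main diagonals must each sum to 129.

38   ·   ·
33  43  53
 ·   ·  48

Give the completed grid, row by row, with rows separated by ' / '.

38 63 28 / 33 43 53 / 58 23 48

From column 1, 129 − (38 + 33) gives (3,1) = 58.
Column 3 must total 129; the given cells sum to 101, so (1,3) = 28.
Using row 1: 38 + 28 + ? → (1,2) = 129 − 66 = 63.
Row 3 needs 129; the known cells sum to 106, so (3,2) = 23.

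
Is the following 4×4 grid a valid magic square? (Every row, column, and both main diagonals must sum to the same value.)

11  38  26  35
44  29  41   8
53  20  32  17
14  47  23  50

No — main diagonal sums to 122 but column 2 sums to 134.

Row 1: 11 + 38 + 26 + 35 = 110.
Row 2: 44 + 29 + 41 + 8 = 122.
Row 3: 53 + 20 + 32 + 17 = 122.
Row 4: 14 + 47 + 23 + 50 = 134.
Column 1: 11 + 44 + 53 + 14 = 122.
Column 2: 38 + 29 + 20 + 47 = 134.
Column 3: 26 + 41 + 32 + 23 = 122.
Column 4: 35 + 8 + 17 + 50 = 110.
Main diagonal: 11 + 29 + 32 + 50 = 122.
Anti-diagonal: 35 + 41 + 20 + 14 = 110.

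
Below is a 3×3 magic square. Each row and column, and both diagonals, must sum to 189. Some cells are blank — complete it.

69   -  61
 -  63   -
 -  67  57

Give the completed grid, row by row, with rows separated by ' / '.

Row 1 must total 189; the given cells sum to 130, so (1,2) = 59.
Row 3 needs 189; the known cells sum to 124, so (3,1) = 65.
Column 1: 69 + 65 + ? = 189, so (2,1) = 55.
The remaining cell in column 3 is (2,3) = 189 − 118 = 71.

69 59 61 / 55 63 71 / 65 67 57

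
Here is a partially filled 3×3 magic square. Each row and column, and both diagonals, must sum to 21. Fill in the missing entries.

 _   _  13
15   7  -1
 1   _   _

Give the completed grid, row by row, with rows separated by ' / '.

Column 1 needs 21; the known cells sum to 16, so (1,1) = 5.
From column 3, 21 − (13 + (-1)) gives (3,3) = 9.
Using row 1: 5 + 13 + ? → (1,2) = 21 − 18 = 3.
The remaining cell in row 3 is (3,2) = 21 − 10 = 11.

5 3 13 / 15 7 -1 / 1 11 9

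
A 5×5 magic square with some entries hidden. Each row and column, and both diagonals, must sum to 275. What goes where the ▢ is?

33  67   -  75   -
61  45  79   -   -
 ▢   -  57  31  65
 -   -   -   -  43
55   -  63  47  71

49

Using row 5: 55 + 63 + 47 + 71 + ? → (5,2) = 275 − 236 = 39.
Main diagonal: 33 + 45 + 57 + 71 + ? = 275, so (4,4) = 69.
Column 4 needs 275; the known cells sum to 222, so (2,4) = 53.
Row 2 must total 275; the given cells sum to 238, so (2,5) = 37.
Column 5 needs 275; the known cells sum to 216, so (1,5) = 59.
Anti-diagonal must total 275; the given cells sum to 224, so (4,2) = 51.
Row 1: 33 + 67 + 75 + 59 + ? = 275, so (1,3) = 41.
The remaining cell in column 2 is (3,2) = 275 − 202 = 73.
Column 3: 41 + 79 + 57 + 63 + ? = 275, so (4,3) = 35.
Row 3 must total 275; the given cells sum to 226, so (3,1) = 49.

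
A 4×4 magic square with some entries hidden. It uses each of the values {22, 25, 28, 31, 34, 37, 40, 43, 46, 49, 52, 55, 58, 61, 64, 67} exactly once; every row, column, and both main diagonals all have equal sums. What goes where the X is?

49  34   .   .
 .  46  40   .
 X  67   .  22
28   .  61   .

64

The 16 entries sum to 712, so each line sums to 712/4 = 178.
The remaining cell in column 2 is (4,2) = 178 − 147 = 31.
Anti-diagonal must total 178; the given cells sum to 135, so (1,4) = 43.
The remaining cell in row 1 is (1,3) = 178 − 126 = 52.
Using row 4: 28 + 31 + 61 + ? → (4,4) = 178 − 120 = 58.
Column 3: 52 + 40 + 61 + ? = 178, so (3,3) = 25.
Using column 4: 43 + 22 + 58 + ? → (2,4) = 178 − 123 = 55.
Row 2 must total 178; the given cells sum to 141, so (2,1) = 37.
Using row 3: 67 + 25 + 22 + ? → (3,1) = 178 − 114 = 64.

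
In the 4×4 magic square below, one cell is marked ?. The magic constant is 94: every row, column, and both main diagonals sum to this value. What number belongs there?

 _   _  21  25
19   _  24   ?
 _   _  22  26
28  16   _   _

Column 3: 21 + 24 + 22 + ? = 94, so (4,3) = 27.
Anti-diagonal needs 94; the known cells sum to 77, so (3,2) = 17.
The remaining cell in row 3 is (3,1) = 94 − 65 = 29.
Row 4 needs 94; the known cells sum to 71, so (4,4) = 23.
Column 1: 19 + 29 + 28 + ? = 94, so (1,1) = 18.
The remaining cell in column 4 is (2,4) = 94 − 74 = 20.

20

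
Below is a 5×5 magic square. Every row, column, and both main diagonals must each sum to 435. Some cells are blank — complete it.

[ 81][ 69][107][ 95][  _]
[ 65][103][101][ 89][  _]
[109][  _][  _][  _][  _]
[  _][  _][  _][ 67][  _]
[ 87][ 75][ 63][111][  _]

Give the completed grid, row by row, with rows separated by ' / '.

81 69 107 95 83 / 65 103 101 89 77 / 109 97 85 73 71 / 93 91 79 67 105 / 87 75 63 111 99

Using row 1: 81 + 69 + 107 + 95 + ? → (1,5) = 435 − 352 = 83.
Row 2 must total 435; the given cells sum to 358, so (2,5) = 77.
Row 5: 87 + 75 + 63 + 111 + ? = 435, so (5,5) = 99.
Using column 1: 81 + 65 + 109 + 87 + ? → (4,1) = 435 − 342 = 93.
Column 4 needs 435; the known cells sum to 362, so (3,4) = 73.
From main diagonal, 435 − (81 + 103 + 67 + 99) gives (3,3) = 85.
Using anti-diagonal: 83 + 89 + 85 + 87 + ? → (4,2) = 435 − 344 = 91.
The remaining cell in column 2 is (3,2) = 435 − 338 = 97.
The remaining cell in column 3 is (4,3) = 435 − 356 = 79.
The remaining cell in row 3 is (3,5) = 435 − 364 = 71.
Row 4: 93 + 91 + 79 + 67 + ? = 435, so (4,5) = 105.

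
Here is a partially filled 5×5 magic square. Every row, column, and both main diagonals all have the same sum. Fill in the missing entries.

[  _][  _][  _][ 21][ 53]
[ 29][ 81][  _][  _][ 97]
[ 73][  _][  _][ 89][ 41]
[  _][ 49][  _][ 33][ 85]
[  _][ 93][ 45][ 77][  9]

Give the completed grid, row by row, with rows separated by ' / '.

105 37 69 21 53 / 29 81 13 65 97 / 73 25 57 89 41 / 17 49 101 33 85 / 61 93 45 77 9

Column 5 is already complete: 53 + 97 + 41 + 85 + 9 = 285, so that is the magic constant.
Using row 5: 93 + 45 + 77 + 9 + ? → (5,1) = 285 − 224 = 61.
Column 4: 21 + 89 + 33 + 77 + ? = 285, so (2,4) = 65.
The remaining cell in anti-diagonal is (3,3) = 285 − 228 = 57.
Row 2: 29 + 81 + 65 + 97 + ? = 285, so (2,3) = 13.
From row 3, 285 − (73 + 57 + 89 + 41) gives (3,2) = 25.
The remaining cell in column 2 is (1,2) = 285 − 248 = 37.
Main diagonal needs 285; the known cells sum to 180, so (1,1) = 105.
Row 1: 105 + 37 + 21 + 53 + ? = 285, so (1,3) = 69.
From column 1, 285 − (105 + 29 + 73 + 61) gives (4,1) = 17.
From column 3, 285 − (69 + 13 + 57 + 45) gives (4,3) = 101.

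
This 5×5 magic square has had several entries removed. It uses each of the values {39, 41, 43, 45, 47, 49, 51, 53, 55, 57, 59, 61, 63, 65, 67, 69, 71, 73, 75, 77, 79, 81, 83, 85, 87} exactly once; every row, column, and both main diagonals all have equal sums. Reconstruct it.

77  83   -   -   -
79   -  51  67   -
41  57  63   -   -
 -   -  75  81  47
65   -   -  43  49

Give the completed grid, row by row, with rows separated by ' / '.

77 83 39 55 61 / 79 45 51 67 73 / 41 57 63 69 85 / 53 59 75 81 47 / 65 71 87 43 49

The 25 entries sum to 1575, so each line sums to 1575/5 = 315.
Column 1 needs 315; the known cells sum to 262, so (4,1) = 53.
Main diagonal: 77 + 63 + 81 + 49 + ? = 315, so (2,2) = 45.
The remaining cell in row 2 is (2,5) = 315 − 242 = 73.
Row 4 must total 315; the given cells sum to 256, so (4,2) = 59.
Column 2: 83 + 45 + 57 + 59 + ? = 315, so (5,2) = 71.
From anti-diagonal, 315 − (67 + 63 + 59 + 65) gives (1,5) = 61.
Using row 5: 65 + 71 + 43 + 49 + ? → (5,3) = 315 − 228 = 87.
Column 3 needs 315; the known cells sum to 276, so (1,3) = 39.
Column 5: 61 + 73 + 47 + 49 + ? = 315, so (3,5) = 85.
Using row 1: 77 + 83 + 39 + 61 + ? → (1,4) = 315 − 260 = 55.
Row 3 needs 315; the known cells sum to 246, so (3,4) = 69.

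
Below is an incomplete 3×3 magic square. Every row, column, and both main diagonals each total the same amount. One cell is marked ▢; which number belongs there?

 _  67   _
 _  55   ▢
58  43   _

Column 2 is complete and sums to 165; that is the magic constant.
From row 3, 165 − (58 + 43) gives (3,3) = 64.
From main diagonal, 165 − (55 + 64) gives (1,1) = 46.
The remaining cell in anti-diagonal is (1,3) = 165 − 113 = 52.
Column 1 must total 165; the given cells sum to 104, so (2,1) = 61.
The remaining cell in column 3 is (2,3) = 165 − 116 = 49.

49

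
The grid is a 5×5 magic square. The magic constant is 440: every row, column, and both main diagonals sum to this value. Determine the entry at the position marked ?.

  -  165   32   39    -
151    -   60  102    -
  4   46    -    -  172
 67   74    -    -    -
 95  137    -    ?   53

11

Using column 1: 151 + 4 + 67 + 95 + ? → (1,1) = 440 − 317 = 123.
Column 2 needs 440; the known cells sum to 422, so (2,2) = 18.
From row 1, 440 − (123 + 165 + 32 + 39) gives (1,5) = 81.
Row 2: 151 + 18 + 60 + 102 + ? = 440, so (2,5) = 109.
Column 5: 81 + 109 + 172 + 53 + ? = 440, so (4,5) = 25.
From anti-diagonal, 440 − (81 + 102 + 74 + 95) gives (3,3) = 88.
From row 3, 440 − (4 + 46 + 88 + 172) gives (3,4) = 130.
From main diagonal, 440 − (123 + 18 + 88 + 53) gives (4,4) = 158.
Row 4 needs 440; the known cells sum to 324, so (4,3) = 116.
The remaining cell in column 3 is (5,3) = 440 − 296 = 144.
Column 4 must total 440; the given cells sum to 429, so (5,4) = 11.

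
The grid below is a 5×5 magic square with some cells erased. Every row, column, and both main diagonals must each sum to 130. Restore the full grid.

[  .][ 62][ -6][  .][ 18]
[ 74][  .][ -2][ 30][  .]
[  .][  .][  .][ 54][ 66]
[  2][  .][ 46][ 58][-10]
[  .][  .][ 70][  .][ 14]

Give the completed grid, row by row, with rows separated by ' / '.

50 62 -6 6 18 / 74 -14 -2 30 42 / -22 10 22 54 66 / 2 34 46 58 -10 / 26 38 70 -18 14

From row 4, 130 − (2 + 46 + 58 + (-10)) gives (4,2) = 34.
From column 3, 130 − (-6 + (-2) + 46 + 70) gives (3,3) = 22.
Column 5 needs 130; the known cells sum to 88, so (2,5) = 42.
The remaining cell in anti-diagonal is (5,1) = 130 − 104 = 26.
Row 2 must total 130; the given cells sum to 144, so (2,2) = -14.
The remaining cell in main diagonal is (1,1) = 130 − 80 = 50.
Row 1 needs 130; the known cells sum to 124, so (1,4) = 6.
Column 1 must total 130; the given cells sum to 152, so (3,1) = -22.
From column 4, 130 − (6 + 30 + 54 + 58) gives (5,4) = -18.
Row 3 must total 130; the given cells sum to 120, so (3,2) = 10.
From row 5, 130 − (26 + 70 + (-18) + 14) gives (5,2) = 38.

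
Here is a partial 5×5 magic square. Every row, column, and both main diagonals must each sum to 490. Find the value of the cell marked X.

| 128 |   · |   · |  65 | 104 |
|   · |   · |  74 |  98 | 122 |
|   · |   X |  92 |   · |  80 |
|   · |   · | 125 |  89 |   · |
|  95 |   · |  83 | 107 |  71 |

Row 5: 95 + 83 + 107 + 71 + ? = 490, so (5,2) = 134.
Using column 3: 74 + 92 + 125 + 83 + ? → (1,3) = 490 − 374 = 116.
Column 4: 65 + 98 + 89 + 107 + ? = 490, so (3,4) = 131.
Column 5: 104 + 122 + 80 + 71 + ? = 490, so (4,5) = 113.
Main diagonal needs 490; the known cells sum to 380, so (2,2) = 110.
Using anti-diagonal: 104 + 98 + 92 + 95 + ? → (4,2) = 490 − 389 = 101.
Row 1 must total 490; the given cells sum to 413, so (1,2) = 77.
From row 2, 490 − (110 + 74 + 98 + 122) gives (2,1) = 86.
Using row 4: 101 + 125 + 89 + 113 + ? → (4,1) = 490 − 428 = 62.
Column 1 needs 490; the known cells sum to 371, so (3,1) = 119.
Using column 2: 77 + 110 + 101 + 134 + ? → (3,2) = 490 − 422 = 68.

68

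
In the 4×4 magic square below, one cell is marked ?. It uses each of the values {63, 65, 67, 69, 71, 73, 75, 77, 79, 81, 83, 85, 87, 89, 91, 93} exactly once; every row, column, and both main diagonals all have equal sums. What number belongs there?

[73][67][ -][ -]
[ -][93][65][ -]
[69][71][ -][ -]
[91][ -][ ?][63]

The 16 entries sum to 1248, so each line sums to 1248/4 = 312.
Column 1: 73 + 69 + 91 + ? = 312, so (2,1) = 79.
The remaining cell in column 2 is (4,2) = 312 − 231 = 81.
Using main diagonal: 73 + 93 + 63 + ? → (3,3) = 312 − 229 = 83.
Using anti-diagonal: 65 + 71 + 91 + ? → (1,4) = 312 − 227 = 85.
The remaining cell in row 1 is (1,3) = 312 − 225 = 87.
From row 2, 312 − (79 + 93 + 65) gives (2,4) = 75.
Using row 3: 69 + 71 + 83 + ? → (3,4) = 312 − 223 = 89.
From row 4, 312 − (91 + 81 + 63) gives (4,3) = 77.

77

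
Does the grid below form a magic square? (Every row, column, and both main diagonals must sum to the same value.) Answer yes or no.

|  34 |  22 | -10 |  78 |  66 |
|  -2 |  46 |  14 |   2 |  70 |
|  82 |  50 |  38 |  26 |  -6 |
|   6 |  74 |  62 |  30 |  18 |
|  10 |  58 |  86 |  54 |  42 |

No — row 5 sums to 250 but row 2 sums to 130.

Row 1: 34 + 22 + (-10) + 78 + 66 = 190.
Row 2: -2 + 46 + 14 + 2 + 70 = 130.
Row 3: 82 + 50 + 38 + 26 + (-6) = 190.
Row 4: 6 + 74 + 62 + 30 + 18 = 190.
Row 5: 10 + 58 + 86 + 54 + 42 = 250.
Column 1: 34 + (-2) + 82 + 6 + 10 = 130.
Column 2: 22 + 46 + 50 + 74 + 58 = 250.
Column 3: -10 + 14 + 38 + 62 + 86 = 190.
Column 4: 78 + 2 + 26 + 30 + 54 = 190.
Column 5: 66 + 70 + (-6) + 18 + 42 = 190.
Main diagonal: 34 + 46 + 38 + 30 + 42 = 190.
Anti-diagonal: 66 + 2 + 38 + 74 + 10 = 190.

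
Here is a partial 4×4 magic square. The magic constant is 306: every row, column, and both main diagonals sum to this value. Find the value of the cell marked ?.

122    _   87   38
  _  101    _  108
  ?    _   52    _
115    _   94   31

45

Row 1: 122 + 87 + 38 + ? = 306, so (1,2) = 59.
Row 4 needs 306; the known cells sum to 240, so (4,2) = 66.
Using column 2: 59 + 101 + 66 + ? → (3,2) = 306 − 226 = 80.
Column 3 must total 306; the given cells sum to 233, so (2,3) = 73.
Column 4 needs 306; the known cells sum to 177, so (3,4) = 129.
Row 2: 101 + 73 + 108 + ? = 306, so (2,1) = 24.
Row 3 needs 306; the known cells sum to 261, so (3,1) = 45.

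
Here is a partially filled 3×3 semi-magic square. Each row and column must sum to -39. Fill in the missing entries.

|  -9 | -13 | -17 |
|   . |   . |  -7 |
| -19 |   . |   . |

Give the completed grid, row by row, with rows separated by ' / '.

From column 1, -39 − (-9 + (-19)) gives (2,1) = -11.
Column 3 needs -39; the known cells sum to -24, so (3,3) = -15.
Row 2 must total -39; the given cells sum to -18, so (2,2) = -21.
Row 3: -19 + (-15) + ? = -39, so (3,2) = -5.

-9 -13 -17 / -11 -21 -7 / -19 -5 -15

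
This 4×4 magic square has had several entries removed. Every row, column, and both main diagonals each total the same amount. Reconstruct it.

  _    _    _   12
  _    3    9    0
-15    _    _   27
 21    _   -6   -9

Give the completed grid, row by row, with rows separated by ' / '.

Column 4 is already complete: 12 + 0 + 27 + -9 = 30, so that is the magic constant.
Row 2 needs 30; the known cells sum to 12, so (2,1) = 18.
Row 4: 21 + (-6) + (-9) + ? = 30, so (4,2) = 24.
Using column 1: 18 + (-15) + 21 + ? → (1,1) = 30 − 24 = 6.
Main diagonal needs 30; the known cells sum to 0, so (3,3) = 30.
From anti-diagonal, 30 − (12 + 9 + 21) gives (3,2) = -12.
Column 2 must total 30; the given cells sum to 15, so (1,2) = 15.
Column 3 needs 30; the known cells sum to 33, so (1,3) = -3.

6 15 -3 12 / 18 3 9 0 / -15 -12 30 27 / 21 24 -6 -9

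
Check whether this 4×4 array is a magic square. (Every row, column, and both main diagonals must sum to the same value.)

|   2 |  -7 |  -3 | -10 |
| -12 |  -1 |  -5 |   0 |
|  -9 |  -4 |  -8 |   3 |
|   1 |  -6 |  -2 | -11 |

Row 1: 2 + (-7) + (-3) + (-10) = -18.
Row 2: -12 + (-1) + (-5) + 0 = -18.
Row 3: -9 + (-4) + (-8) + 3 = -18.
Row 4: 1 + (-6) + (-2) + (-11) = -18.
Column 1: 2 + (-12) + (-9) + 1 = -18.
Column 2: -7 + (-1) + (-4) + (-6) = -18.
Column 3: -3 + (-5) + (-8) + (-2) = -18.
Column 4: -10 + 0 + 3 + (-11) = -18.
Main diagonal: 2 + (-1) + (-8) + (-11) = -18.
Anti-diagonal: -10 + (-5) + (-4) + 1 = -18.
All lines sum to -18.

Yes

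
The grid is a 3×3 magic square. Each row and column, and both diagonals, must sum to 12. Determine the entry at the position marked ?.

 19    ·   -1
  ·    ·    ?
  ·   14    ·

Using row 1: 19 + (-1) + ? → (1,2) = 12 − 18 = -6.
Column 2: -6 + 14 + ? = 12, so (2,2) = 4.
Main diagonal must total 12; the given cells sum to 23, so (3,3) = -11.
Anti-diagonal: -1 + 4 + ? = 12, so (3,1) = 9.
The remaining cell in column 1 is (2,1) = 12 − 28 = -16.
The remaining cell in column 3 is (2,3) = 12 − (-12) = 24.

24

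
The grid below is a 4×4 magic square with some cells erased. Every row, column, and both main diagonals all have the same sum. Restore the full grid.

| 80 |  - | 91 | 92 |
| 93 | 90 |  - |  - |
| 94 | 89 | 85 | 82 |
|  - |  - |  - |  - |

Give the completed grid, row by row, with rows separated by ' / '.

Row 3 is already complete: 94 + 89 + 85 + 82 = 350, so that is the magic constant.
Row 1 needs 350; the known cells sum to 263, so (1,2) = 87.
Column 1 needs 350; the known cells sum to 267, so (4,1) = 83.
Column 2 must total 350; the given cells sum to 266, so (4,2) = 84.
Using main diagonal: 80 + 90 + 85 + ? → (4,4) = 350 − 255 = 95.
Anti-diagonal needs 350; the known cells sum to 264, so (2,3) = 86.
From row 2, 350 − (93 + 90 + 86) gives (2,4) = 81.
Using row 4: 83 + 84 + 95 + ? → (4,3) = 350 − 262 = 88.

80 87 91 92 / 93 90 86 81 / 94 89 85 82 / 83 84 88 95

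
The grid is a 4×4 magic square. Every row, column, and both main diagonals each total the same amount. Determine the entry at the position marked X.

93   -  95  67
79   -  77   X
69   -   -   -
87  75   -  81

89

Column 1 is complete and sums to 328; that is the magic constant.
Row 1: 93 + 95 + 67 + ? = 328, so (1,2) = 73.
Row 4 needs 328; the known cells sum to 243, so (4,3) = 85.
Using column 3: 95 + 77 + 85 + ? → (3,3) = 328 − 257 = 71.
Using main diagonal: 93 + 71 + 81 + ? → (2,2) = 328 − 245 = 83.
Anti-diagonal must total 328; the given cells sum to 231, so (3,2) = 97.
Row 2 must total 328; the given cells sum to 239, so (2,4) = 89.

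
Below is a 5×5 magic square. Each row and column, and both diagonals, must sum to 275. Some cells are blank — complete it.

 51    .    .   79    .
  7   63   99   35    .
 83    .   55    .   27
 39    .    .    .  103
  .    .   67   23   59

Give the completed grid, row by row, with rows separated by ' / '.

51 87 43 79 15 / 7 63 99 35 71 / 83 19 55 91 27 / 39 75 11 47 103 / 95 31 67 23 59

Row 2: 7 + 63 + 99 + 35 + ? = 275, so (2,5) = 71.
Column 1 must total 275; the given cells sum to 180, so (5,1) = 95.
The remaining cell in column 5 is (1,5) = 275 − 260 = 15.
From main diagonal, 275 − (51 + 63 + 55 + 59) gives (4,4) = 47.
Anti-diagonal needs 275; the known cells sum to 200, so (4,2) = 75.
Using row 4: 39 + 75 + 47 + 103 + ? → (4,3) = 275 − 264 = 11.
Row 5 must total 275; the given cells sum to 244, so (5,2) = 31.
Using column 3: 99 + 55 + 11 + 67 + ? → (1,3) = 275 − 232 = 43.
Using column 4: 79 + 35 + 47 + 23 + ? → (3,4) = 275 − 184 = 91.
Row 1 must total 275; the given cells sum to 188, so (1,2) = 87.
From row 3, 275 − (83 + 55 + 91 + 27) gives (3,2) = 19.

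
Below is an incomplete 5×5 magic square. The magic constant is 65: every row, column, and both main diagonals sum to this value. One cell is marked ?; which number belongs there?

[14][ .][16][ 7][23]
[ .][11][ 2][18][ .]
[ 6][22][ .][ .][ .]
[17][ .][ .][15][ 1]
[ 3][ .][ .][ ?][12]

From row 1, 65 − (14 + 16 + 7 + 23) gives (1,2) = 5.
The remaining cell in column 1 is (2,1) = 65 − 40 = 25.
From main diagonal, 65 − (14 + 11 + 15 + 12) gives (3,3) = 13.
Using anti-diagonal: 23 + 18 + 13 + 3 + ? → (4,2) = 65 − 57 = 8.
The remaining cell in row 2 is (2,5) = 65 − 56 = 9.
Row 4 must total 65; the given cells sum to 41, so (4,3) = 24.
Using column 2: 5 + 11 + 22 + 8 + ? → (5,2) = 65 − 46 = 19.
From column 3, 65 − (16 + 2 + 13 + 24) gives (5,3) = 10.
The remaining cell in column 5 is (3,5) = 65 − 45 = 20.
The remaining cell in row 3 is (3,4) = 65 − 61 = 4.
Row 5 must total 65; the given cells sum to 44, so (5,4) = 21.

21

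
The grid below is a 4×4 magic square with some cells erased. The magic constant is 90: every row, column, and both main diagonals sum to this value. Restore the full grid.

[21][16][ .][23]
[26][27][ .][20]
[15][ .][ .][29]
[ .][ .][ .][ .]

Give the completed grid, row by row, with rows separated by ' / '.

21 16 30 23 / 26 27 17 20 / 15 22 24 29 / 28 25 19 18

Row 1: 21 + 16 + 23 + ? = 90, so (1,3) = 30.
Row 2 must total 90; the given cells sum to 73, so (2,3) = 17.
Column 1: 21 + 26 + 15 + ? = 90, so (4,1) = 28.
Column 4: 23 + 20 + 29 + ? = 90, so (4,4) = 18.
From main diagonal, 90 − (21 + 27 + 18) gives (3,3) = 24.
Using anti-diagonal: 23 + 17 + 28 + ? → (3,2) = 90 − 68 = 22.
Column 2 needs 90; the known cells sum to 65, so (4,2) = 25.
Using column 3: 30 + 17 + 24 + ? → (4,3) = 90 − 71 = 19.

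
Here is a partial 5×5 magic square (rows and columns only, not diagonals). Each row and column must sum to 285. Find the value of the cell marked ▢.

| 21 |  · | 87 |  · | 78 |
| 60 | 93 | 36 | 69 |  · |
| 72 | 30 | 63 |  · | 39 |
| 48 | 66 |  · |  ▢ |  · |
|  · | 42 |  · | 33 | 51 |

Row 2: 60 + 93 + 36 + 69 + ? = 285, so (2,5) = 27.
The remaining cell in row 3 is (3,4) = 285 − 204 = 81.
From column 1, 285 − (21 + 60 + 72 + 48) gives (5,1) = 84.
Column 2 must total 285; the given cells sum to 231, so (1,2) = 54.
The remaining cell in column 5 is (4,5) = 285 − 195 = 90.
The remaining cell in row 1 is (1,4) = 285 − 240 = 45.
Row 5: 84 + 42 + 33 + 51 + ? = 285, so (5,3) = 75.
Column 3 needs 285; the known cells sum to 261, so (4,3) = 24.
The remaining cell in column 4 is (4,4) = 285 − 228 = 57.

57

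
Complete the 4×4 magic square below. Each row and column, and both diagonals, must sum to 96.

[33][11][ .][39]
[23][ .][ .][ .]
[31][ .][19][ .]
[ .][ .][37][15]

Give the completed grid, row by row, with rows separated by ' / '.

Row 1 must total 96; the given cells sum to 83, so (1,3) = 13.
The remaining cell in column 1 is (4,1) = 96 − 87 = 9.
Column 3 needs 96; the known cells sum to 69, so (2,3) = 27.
Using main diagonal: 33 + 19 + 15 + ? → (2,2) = 96 − 67 = 29.
Anti-diagonal needs 96; the known cells sum to 75, so (3,2) = 21.
The remaining cell in row 2 is (2,4) = 96 − 79 = 17.
Using row 3: 31 + 21 + 19 + ? → (3,4) = 96 − 71 = 25.
Row 4: 9 + 37 + 15 + ? = 96, so (4,2) = 35.

33 11 13 39 / 23 29 27 17 / 31 21 19 25 / 9 35 37 15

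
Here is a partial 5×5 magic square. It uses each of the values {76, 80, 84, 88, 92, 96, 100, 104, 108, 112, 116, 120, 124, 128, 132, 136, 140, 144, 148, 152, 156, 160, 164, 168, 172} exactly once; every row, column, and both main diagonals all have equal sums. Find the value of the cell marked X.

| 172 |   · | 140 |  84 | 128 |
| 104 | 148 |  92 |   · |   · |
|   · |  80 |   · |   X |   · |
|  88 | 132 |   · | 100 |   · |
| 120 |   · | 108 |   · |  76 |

The 25 entries sum to 3100, so each line sums to 3100/5 = 620.
From row 1, 620 − (172 + 140 + 84 + 128) gives (1,2) = 96.
The remaining cell in column 1 is (3,1) = 620 − 484 = 136.
Using column 2: 96 + 148 + 80 + 132 + ? → (5,2) = 620 − 456 = 164.
The remaining cell in main diagonal is (3,3) = 620 − 496 = 124.
From anti-diagonal, 620 − (128 + 124 + 132 + 120) gives (2,4) = 116.
From row 2, 620 − (104 + 148 + 92 + 116) gives (2,5) = 160.
Row 5 must total 620; the given cells sum to 468, so (5,4) = 152.
Column 3: 140 + 92 + 124 + 108 + ? = 620, so (4,3) = 156.
From column 4, 620 − (84 + 116 + 100 + 152) gives (3,4) = 168.

168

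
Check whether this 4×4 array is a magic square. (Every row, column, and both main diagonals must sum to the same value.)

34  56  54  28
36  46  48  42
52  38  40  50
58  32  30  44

No — anti-diagonal sums to 172 but row 4 sums to 164.

Row 1: 34 + 56 + 54 + 28 = 172.
Row 2: 36 + 46 + 48 + 42 = 172.
Row 3: 52 + 38 + 40 + 50 = 180.
Row 4: 58 + 32 + 30 + 44 = 164.
Column 1: 34 + 36 + 52 + 58 = 180.
Column 2: 56 + 46 + 38 + 32 = 172.
Column 3: 54 + 48 + 40 + 30 = 172.
Column 4: 28 + 42 + 50 + 44 = 164.
Main diagonal: 34 + 46 + 40 + 44 = 164.
Anti-diagonal: 28 + 48 + 38 + 58 = 172.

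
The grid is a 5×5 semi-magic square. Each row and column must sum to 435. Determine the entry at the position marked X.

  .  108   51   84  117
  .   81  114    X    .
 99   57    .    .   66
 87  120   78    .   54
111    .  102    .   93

72

Row 1 must total 435; the given cells sum to 360, so (1,1) = 75.
Row 4: 87 + 120 + 78 + 54 + ? = 435, so (4,4) = 96.
Column 1: 75 + 99 + 87 + 111 + ? = 435, so (2,1) = 63.
Using column 2: 108 + 81 + 57 + 120 + ? → (5,2) = 435 − 366 = 69.
The remaining cell in column 3 is (3,3) = 435 − 345 = 90.
Column 5 needs 435; the known cells sum to 330, so (2,5) = 105.
The remaining cell in row 2 is (2,4) = 435 − 363 = 72.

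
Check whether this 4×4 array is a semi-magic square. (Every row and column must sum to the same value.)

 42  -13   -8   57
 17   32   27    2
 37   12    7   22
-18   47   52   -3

Row 1: 42 + (-13) + (-8) + 57 = 78.
Row 2: 17 + 32 + 27 + 2 = 78.
Row 3: 37 + 12 + 7 + 22 = 78.
Row 4: -18 + 47 + 52 + (-3) = 78.
Column 1: 42 + 17 + 37 + (-18) = 78.
Column 2: -13 + 32 + 12 + 47 = 78.
Column 3: -8 + 27 + 7 + 52 = 78.
Column 4: 57 + 2 + 22 + (-3) = 78.
All lines sum to 78.

Yes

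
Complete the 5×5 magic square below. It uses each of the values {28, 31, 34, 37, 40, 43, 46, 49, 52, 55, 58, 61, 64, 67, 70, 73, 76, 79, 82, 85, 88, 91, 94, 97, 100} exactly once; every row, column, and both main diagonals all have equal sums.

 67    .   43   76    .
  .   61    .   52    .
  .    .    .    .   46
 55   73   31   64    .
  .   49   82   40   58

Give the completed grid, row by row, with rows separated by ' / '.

The 25 entries sum to 1600, so each line sums to 1600/5 = 320.
Using row 4: 55 + 73 + 31 + 64 + ? → (4,5) = 320 − 223 = 97.
Row 5 needs 320; the known cells sum to 229, so (5,1) = 91.
The remaining cell in column 4 is (3,4) = 320 − 232 = 88.
Main diagonal must total 320; the given cells sum to 250, so (3,3) = 70.
The remaining cell in anti-diagonal is (1,5) = 320 − 286 = 34.
From row 1, 320 − (67 + 43 + 76 + 34) gives (1,2) = 100.
Column 2: 100 + 61 + 73 + 49 + ? = 320, so (3,2) = 37.
Column 3 must total 320; the given cells sum to 226, so (2,3) = 94.
Column 5 needs 320; the known cells sum to 235, so (2,5) = 85.
From row 2, 320 − (61 + 94 + 52 + 85) gives (2,1) = 28.
Row 3: 37 + 70 + 88 + 46 + ? = 320, so (3,1) = 79.

67 100 43 76 34 / 28 61 94 52 85 / 79 37 70 88 46 / 55 73 31 64 97 / 91 49 82 40 58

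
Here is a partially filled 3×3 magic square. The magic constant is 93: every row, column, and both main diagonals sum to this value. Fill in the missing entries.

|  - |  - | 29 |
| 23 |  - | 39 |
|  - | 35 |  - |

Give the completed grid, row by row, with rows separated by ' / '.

37 27 29 / 23 31 39 / 33 35 25

The remaining cell in row 2 is (2,2) = 93 − 62 = 31.
Column 2 must total 93; the given cells sum to 66, so (1,2) = 27.
From column 3, 93 − (29 + 39) gives (3,3) = 25.
From main diagonal, 93 − (31 + 25) gives (1,1) = 37.
The remaining cell in anti-diagonal is (3,1) = 93 − 60 = 33.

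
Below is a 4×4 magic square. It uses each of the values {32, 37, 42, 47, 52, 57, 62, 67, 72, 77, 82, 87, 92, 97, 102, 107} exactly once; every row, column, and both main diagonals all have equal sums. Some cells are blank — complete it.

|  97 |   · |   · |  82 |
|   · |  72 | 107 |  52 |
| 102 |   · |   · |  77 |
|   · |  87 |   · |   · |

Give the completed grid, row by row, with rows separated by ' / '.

97 62 37 82 / 47 72 107 52 / 102 57 42 77 / 32 87 92 67

The 16 entries sum to 1112, so each line sums to 1112/4 = 278.
The remaining cell in row 2 is (2,1) = 278 − 231 = 47.
Column 1: 97 + 47 + 102 + ? = 278, so (4,1) = 32.
From column 4, 278 − (82 + 52 + 77) gives (4,4) = 67.
The remaining cell in main diagonal is (3,3) = 278 − 236 = 42.
Anti-diagonal must total 278; the given cells sum to 221, so (3,2) = 57.
Using row 4: 32 + 87 + 67 + ? → (4,3) = 278 − 186 = 92.
The remaining cell in column 2 is (1,2) = 278 − 216 = 62.
The remaining cell in column 3 is (1,3) = 278 − 241 = 37.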